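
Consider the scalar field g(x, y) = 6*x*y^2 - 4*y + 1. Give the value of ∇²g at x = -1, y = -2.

-12

∂²g/∂x² = 0
∂²g/∂y² = 12*x
∇²g = 12*x
At (-1, -2): -12.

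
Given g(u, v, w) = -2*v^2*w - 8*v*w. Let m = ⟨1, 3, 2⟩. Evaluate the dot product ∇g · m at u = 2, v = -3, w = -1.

∂g/∂u = 0
∂g/∂v = -4*v*w - 8*w
∂g/∂w = -2*v^2 - 8*v
∇g at (2, -3, -1) = (0, -4, 6)
∇g · m = (0)(1) + (-4)(3) + (6)(2) = 0

0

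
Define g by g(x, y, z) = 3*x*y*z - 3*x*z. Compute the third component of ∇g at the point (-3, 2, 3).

(∇g)_3 = ∂g/∂z = 3*x*y - 3*x
At (-3, 2, 3): -9.

-9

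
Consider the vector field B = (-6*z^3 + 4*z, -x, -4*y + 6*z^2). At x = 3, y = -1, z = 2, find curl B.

(-4, -68, -1)

(∇×B)₁ = ∂B₃/∂y − ∂B₂/∂z = -4
(∇×B)₂ = ∂B₁/∂z − ∂B₃/∂x = -18*z^2 + 4
(∇×B)₃ = ∂B₂/∂x − ∂B₁/∂y = -1
∇×B = (-4, -18*z^2 + 4, -1)
At (3, -1, 2): (-4, -68, -1).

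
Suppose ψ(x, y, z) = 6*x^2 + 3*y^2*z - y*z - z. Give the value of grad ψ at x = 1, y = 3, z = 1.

∂ψ/∂x = 12*x
∂ψ/∂y = 6*y*z - z
∂ψ/∂z = 3*y^2 - y - 1
∇ψ = (12*x, 6*y*z - z, 3*y^2 - y - 1)
At (1, 3, 1): (12, 17, 23).

(12, 17, 23)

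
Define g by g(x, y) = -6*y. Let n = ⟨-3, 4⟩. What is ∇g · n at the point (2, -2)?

-24

∂g/∂x = 0
∂g/∂y = -6
∇g at (2, -2) = (0, -6)
∇g · n = (0)(-3) + (-6)(4) = -24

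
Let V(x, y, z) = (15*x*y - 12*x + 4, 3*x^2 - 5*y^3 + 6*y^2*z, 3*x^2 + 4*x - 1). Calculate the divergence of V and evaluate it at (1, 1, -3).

∂V₁/∂x = 15*y - 12
∂V₂/∂y = -15*y^2 + 12*y*z
∂V₃/∂z = 0
∇·V = -15*y^2 + 12*y*z + 15*y - 12
At (1, 1, -3): -48.

-48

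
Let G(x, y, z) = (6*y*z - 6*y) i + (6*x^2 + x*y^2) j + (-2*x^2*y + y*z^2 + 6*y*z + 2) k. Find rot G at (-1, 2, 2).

(14, 4, -14)

(∇×G)₁ = ∂G₃/∂y − ∂G₂/∂z = -2*x^2 + z^2 + 6*z
(∇×G)₂ = ∂G₁/∂z − ∂G₃/∂x = 4*x*y + 6*y
(∇×G)₃ = ∂G₂/∂x − ∂G₁/∂y = 12*x + y^2 - 6*z + 6
∇×G = (-2*x^2 + z^2 + 6*z, 4*x*y + 6*y, 12*x + y^2 - 6*z + 6)
At (-1, 2, 2): (14, 4, -14).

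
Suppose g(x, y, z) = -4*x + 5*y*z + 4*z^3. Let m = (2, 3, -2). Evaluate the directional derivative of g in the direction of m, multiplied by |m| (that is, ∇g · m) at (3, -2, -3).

∂g/∂x = -4
∂g/∂y = 5*z
∂g/∂z = 5*y + 12*z^2
∇g at (3, -2, -3) = (-4, -15, 98)
∇g · m = (-4)(2) + (-15)(3) + (98)(-2) = -249

-249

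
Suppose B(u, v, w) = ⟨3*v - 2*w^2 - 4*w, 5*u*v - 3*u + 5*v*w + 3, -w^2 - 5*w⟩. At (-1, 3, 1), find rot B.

(∇×B)₁ = ∂B₃/∂v − ∂B₂/∂w = -5*v
(∇×B)₂ = ∂B₁/∂w − ∂B₃/∂u = -4*w - 4
(∇×B)₃ = ∂B₂/∂u − ∂B₁/∂v = 5*v - 6
∇×B = (-5*v, -4*w - 4, 5*v - 6)
At (-1, 3, 1): (-15, -8, 9).

(-15, -8, 9)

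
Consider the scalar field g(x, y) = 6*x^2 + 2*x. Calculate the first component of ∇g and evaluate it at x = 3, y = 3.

(∇g)_1 = ∂g/∂x = 12*x + 2
At (3, 3): 38.

38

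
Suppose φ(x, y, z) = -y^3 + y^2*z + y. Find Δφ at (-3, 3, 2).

∂²φ/∂x² = 0
∂²φ/∂y² = 2*(-3*y + z)
∂²φ/∂z² = 0
∇²φ = -6*y + 2*z
At (-3, 3, 2): -14.

-14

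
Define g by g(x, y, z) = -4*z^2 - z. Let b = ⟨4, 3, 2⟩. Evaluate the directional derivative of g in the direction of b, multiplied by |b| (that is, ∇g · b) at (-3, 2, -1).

14

∂g/∂x = 0
∂g/∂y = 0
∂g/∂z = -8*z - 1
∇g at (-3, 2, -1) = (0, 0, 7)
∇g · b = (0)(4) + (0)(3) + (7)(2) = 14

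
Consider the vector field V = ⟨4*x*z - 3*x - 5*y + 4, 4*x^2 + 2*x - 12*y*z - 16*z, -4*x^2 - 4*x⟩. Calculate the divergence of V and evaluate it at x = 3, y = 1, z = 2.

-19

∂V₁/∂x = 4*z - 3
∂V₂/∂y = -12*z
∂V₃/∂z = 0
∇·V = -8*z - 3
At (3, 1, 2): -19.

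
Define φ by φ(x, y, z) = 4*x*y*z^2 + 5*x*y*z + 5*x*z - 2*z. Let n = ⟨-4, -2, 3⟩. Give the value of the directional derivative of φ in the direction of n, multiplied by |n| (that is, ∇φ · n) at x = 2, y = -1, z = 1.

-74

∂φ/∂x = 4*y*z^2 + 5*y*z + 5*z
∂φ/∂y = 4*x*z^2 + 5*x*z
∂φ/∂z = 8*x*y*z + 5*x*y + 5*x - 2
∇φ at (2, -1, 1) = (-4, 18, -18)
∇φ · n = (-4)(-4) + (18)(-2) + (-18)(3) = -74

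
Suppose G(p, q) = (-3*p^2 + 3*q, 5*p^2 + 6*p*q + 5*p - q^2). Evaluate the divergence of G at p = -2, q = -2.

4

∂G₁/∂p = -6*p
∂G₂/∂q = 6*p - 2*q
∇·G = -2*q
At (-2, -2): 4.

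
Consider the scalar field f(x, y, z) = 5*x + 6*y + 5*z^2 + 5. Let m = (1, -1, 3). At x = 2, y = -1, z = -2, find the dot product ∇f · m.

-61

∂f/∂x = 5
∂f/∂y = 6
∂f/∂z = 10*z
∇f at (2, -1, -2) = (5, 6, -20)
∇f · m = (5)(1) + (6)(-1) + (-20)(3) = -61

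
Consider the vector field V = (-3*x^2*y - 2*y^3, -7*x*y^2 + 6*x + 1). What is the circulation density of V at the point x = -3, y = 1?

32

∂V₂/∂x = -7*y^2 + 6
∂V₁/∂y = -3*x^2 - 6*y^2
Scalar curl = 3*x^2 - y^2 + 6
At (-3, 1): 32.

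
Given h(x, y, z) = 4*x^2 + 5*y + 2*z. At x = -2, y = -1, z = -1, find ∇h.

(-16, 5, 2)

∂h/∂x = 8*x
∂h/∂y = 5
∂h/∂z = 2
∇h = (8*x, 5, 2)
At (-2, -1, -1): (-16, 5, 2).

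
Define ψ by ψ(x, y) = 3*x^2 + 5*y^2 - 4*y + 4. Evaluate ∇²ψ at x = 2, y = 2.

16

∂²ψ/∂x² = 6
∂²ψ/∂y² = 10
∇²ψ = 16
At (2, 2): 16.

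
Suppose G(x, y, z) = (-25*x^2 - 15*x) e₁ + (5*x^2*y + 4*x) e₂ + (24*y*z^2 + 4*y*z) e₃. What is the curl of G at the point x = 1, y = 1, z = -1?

(∇×G)₁ = ∂G₃/∂y − ∂G₂/∂z = 24*z^2 + 4*z
(∇×G)₂ = ∂G₁/∂z − ∂G₃/∂x = 0
(∇×G)₃ = ∂G₂/∂x − ∂G₁/∂y = 10*x*y + 4
∇×G = (24*z^2 + 4*z, 0, 10*x*y + 4)
At (1, 1, -1): (20, 0, 14).

(20, 0, 14)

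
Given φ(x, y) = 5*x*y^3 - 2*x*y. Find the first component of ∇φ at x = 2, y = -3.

(∇φ)_1 = ∂φ/∂x = 5*y^3 - 2*y
At (2, -3): -129.

-129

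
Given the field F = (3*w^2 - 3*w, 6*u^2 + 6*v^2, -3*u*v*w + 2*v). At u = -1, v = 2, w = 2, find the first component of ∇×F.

(∇×F)_1 = ∂F₃/∂v − ∂F₂/∂w
= -3*u*w + 2 − (0)
= -3*u*w + 2
At (-1, 2, 2): 8.

8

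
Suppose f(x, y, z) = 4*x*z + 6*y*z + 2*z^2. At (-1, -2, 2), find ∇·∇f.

4

∂²f/∂x² = 0
∂²f/∂y² = 0
∂²f/∂z² = 4
∇²f = 4
At (-1, -2, 2): 4.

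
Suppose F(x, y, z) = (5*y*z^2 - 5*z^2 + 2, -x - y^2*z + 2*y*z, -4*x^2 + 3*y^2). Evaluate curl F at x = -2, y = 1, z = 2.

(5, -16, -21)

(∇×F)₁ = ∂F₃/∂y − ∂F₂/∂z = y^2 + 4*y
(∇×F)₂ = ∂F₁/∂z − ∂F₃/∂x = 8*x + 10*y*z - 10*z
(∇×F)₃ = ∂F₂/∂x − ∂F₁/∂y = -5*z^2 - 1
∇×F = (y^2 + 4*y, 8*x + 10*y*z - 10*z, -5*z^2 - 1)
At (-2, 1, 2): (5, -16, -21).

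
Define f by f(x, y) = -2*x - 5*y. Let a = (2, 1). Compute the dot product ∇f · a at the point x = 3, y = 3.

-9

∂f/∂x = -2
∂f/∂y = -5
∇f at (3, 3) = (-2, -5)
∇f · a = (-2)(2) + (-5)(1) = -9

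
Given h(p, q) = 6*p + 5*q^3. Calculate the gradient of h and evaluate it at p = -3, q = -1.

(6, 15)

∂h/∂p = 6
∂h/∂q = 15*q^2
∇h = (6, 15*q^2)
At (-3, -1): (6, 15).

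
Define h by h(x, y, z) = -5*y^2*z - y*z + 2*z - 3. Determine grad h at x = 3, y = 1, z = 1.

(0, -11, -4)

∂h/∂x = 0
∂h/∂y = -10*y*z - z
∂h/∂z = -5*y^2 - y + 2
∇h = (0, -10*y*z - z, -5*y^2 - y + 2)
At (3, 1, 1): (0, -11, -4).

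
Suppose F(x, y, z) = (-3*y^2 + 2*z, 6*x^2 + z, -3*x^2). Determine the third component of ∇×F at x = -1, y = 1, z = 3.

(∇×F)_3 = ∂F₂/∂x − ∂F₁/∂y
= 12*x − (-6*y)
= 12*x + 6*y
At (-1, 1, 3): -6.

-6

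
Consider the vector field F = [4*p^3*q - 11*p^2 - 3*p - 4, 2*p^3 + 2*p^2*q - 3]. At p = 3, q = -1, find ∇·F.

∂F₁/∂p = 12*p^2*q - 22*p - 3
∂F₂/∂q = 2*p^2
∇·F = 12*p^2*q + 2*p^2 - 22*p - 3
At (3, -1): -159.

-159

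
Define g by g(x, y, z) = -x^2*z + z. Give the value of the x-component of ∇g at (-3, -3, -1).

-6

(∇g)_1 = ∂g/∂x = -2*x*z
At (-3, -3, -1): -6.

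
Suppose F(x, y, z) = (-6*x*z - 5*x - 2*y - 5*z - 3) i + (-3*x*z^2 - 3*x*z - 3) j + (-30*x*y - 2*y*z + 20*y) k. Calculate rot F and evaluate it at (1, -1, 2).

(∇×F)₁ = ∂F₃/∂y − ∂F₂/∂z = 6*x*z - 27*x - 2*z + 20
(∇×F)₂ = ∂F₁/∂z − ∂F₃/∂x = -6*x + 30*y - 5
(∇×F)₃ = ∂F₂/∂x − ∂F₁/∂y = -3*z^2 - 3*z + 2
∇×F = (6*x*z - 27*x - 2*z + 20, -6*x + 30*y - 5, -3*z^2 - 3*z + 2)
At (1, -1, 2): (1, -41, -16).

(1, -41, -16)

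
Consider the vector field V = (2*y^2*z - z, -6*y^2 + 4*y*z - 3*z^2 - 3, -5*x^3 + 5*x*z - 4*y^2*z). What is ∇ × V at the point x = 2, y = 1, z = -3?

(∇×V)₁ = ∂V₃/∂y − ∂V₂/∂z = -8*y*z - 4*y + 6*z
(∇×V)₂ = ∂V₁/∂z − ∂V₃/∂x = 15*x^2 + 2*y^2 - 5*z - 1
(∇×V)₃ = ∂V₂/∂x − ∂V₁/∂y = -4*y*z
∇×V = (-8*y*z - 4*y + 6*z, 15*x^2 + 2*y^2 - 5*z - 1, -4*y*z)
At (2, 1, -3): (2, 76, 12).

(2, 76, 12)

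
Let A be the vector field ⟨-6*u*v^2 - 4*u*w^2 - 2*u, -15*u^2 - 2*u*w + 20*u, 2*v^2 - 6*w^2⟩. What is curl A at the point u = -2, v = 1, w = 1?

(∇×A)₁ = ∂A₃/∂v − ∂A₂/∂w = 2*u + 4*v
(∇×A)₂ = ∂A₁/∂w − ∂A₃/∂u = -8*u*w
(∇×A)₃ = ∂A₂/∂u − ∂A₁/∂v = 12*u*v - 30*u - 2*w + 20
∇×A = (2*u + 4*v, -8*u*w, 12*u*v - 30*u - 2*w + 20)
At (-2, 1, 1): (0, 16, 54).

(0, 16, 54)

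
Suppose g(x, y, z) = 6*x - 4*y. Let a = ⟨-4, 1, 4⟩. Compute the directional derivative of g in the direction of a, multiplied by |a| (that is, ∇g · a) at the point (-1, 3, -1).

-28

∂g/∂x = 6
∂g/∂y = -4
∂g/∂z = 0
∇g at (-1, 3, -1) = (6, -4, 0)
∇g · a = (6)(-4) + (-4)(1) + (0)(4) = -28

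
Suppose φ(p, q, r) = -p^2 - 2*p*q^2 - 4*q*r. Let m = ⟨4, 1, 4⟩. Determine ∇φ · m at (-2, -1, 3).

4

∂φ/∂p = -2*p - 2*q^2
∂φ/∂q = -4*p*q - 4*r
∂φ/∂r = -4*q
∇φ at (-2, -1, 3) = (2, -20, 4)
∇φ · m = (2)(4) + (-20)(1) + (4)(4) = 4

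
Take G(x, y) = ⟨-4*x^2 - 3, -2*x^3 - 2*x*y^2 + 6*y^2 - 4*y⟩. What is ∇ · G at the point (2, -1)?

-24

∂G₁/∂x = -8*x
∂G₂/∂y = -4*x*y + 12*y - 4
∇·G = -4*x*y - 8*x + 12*y - 4
At (2, -1): -24.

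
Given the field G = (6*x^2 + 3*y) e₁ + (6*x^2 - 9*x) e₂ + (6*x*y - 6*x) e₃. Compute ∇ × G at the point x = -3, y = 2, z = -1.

(∇×G)₁ = ∂G₃/∂y − ∂G₂/∂z = 6*x
(∇×G)₂ = ∂G₁/∂z − ∂G₃/∂x = -6*y + 6
(∇×G)₃ = ∂G₂/∂x − ∂G₁/∂y = 12*x - 12
∇×G = (6*x, -6*y + 6, 12*x - 12)
At (-3, 2, -1): (-18, -6, -48).

(-18, -6, -48)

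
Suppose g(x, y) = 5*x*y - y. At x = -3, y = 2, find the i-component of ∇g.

(∇g)_1 = ∂g/∂x = 5*y
At (-3, 2): 10.

10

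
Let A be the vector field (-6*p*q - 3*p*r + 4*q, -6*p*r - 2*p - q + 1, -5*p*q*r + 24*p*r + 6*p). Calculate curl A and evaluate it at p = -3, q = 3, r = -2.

(∇×A)₁ = ∂A₃/∂q − ∂A₂/∂r = -5*p*r + 6*p
(∇×A)₂ = ∂A₁/∂r − ∂A₃/∂p = -3*p + 5*q*r - 24*r - 6
(∇×A)₃ = ∂A₂/∂p − ∂A₁/∂q = 6*p - 6*r - 6
∇×A = (-5*p*r + 6*p, -3*p + 5*q*r - 24*r - 6, 6*p - 6*r - 6)
At (-3, 3, -2): (-48, 21, -12).

(-48, 21, -12)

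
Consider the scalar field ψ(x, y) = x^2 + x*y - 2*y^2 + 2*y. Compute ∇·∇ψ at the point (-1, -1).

∂²ψ/∂x² = 2
∂²ψ/∂y² = -4
∇²ψ = -2
At (-1, -1): -2.

-2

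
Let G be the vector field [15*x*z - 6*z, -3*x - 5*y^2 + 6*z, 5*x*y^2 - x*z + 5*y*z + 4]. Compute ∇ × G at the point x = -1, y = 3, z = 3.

(∇×G)₁ = ∂G₃/∂y − ∂G₂/∂z = 10*x*y + 5*z - 6
(∇×G)₂ = ∂G₁/∂z − ∂G₃/∂x = 15*x - 5*y^2 + z - 6
(∇×G)₃ = ∂G₂/∂x − ∂G₁/∂y = -3
∇×G = (10*x*y + 5*z - 6, 15*x - 5*y^2 + z - 6, -3)
At (-1, 3, 3): (-21, -63, -3).

(-21, -63, -3)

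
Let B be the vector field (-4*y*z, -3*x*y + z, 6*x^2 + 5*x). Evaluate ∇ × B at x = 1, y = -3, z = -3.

(-1, -5, -3)

(∇×B)₁ = ∂B₃/∂y − ∂B₂/∂z = -1
(∇×B)₂ = ∂B₁/∂z − ∂B₃/∂x = -12*x - 4*y - 5
(∇×B)₃ = ∂B₂/∂x − ∂B₁/∂y = -3*y + 4*z
∇×B = (-1, -12*x - 4*y - 5, -3*y + 4*z)
At (1, -3, -3): (-1, -5, -3).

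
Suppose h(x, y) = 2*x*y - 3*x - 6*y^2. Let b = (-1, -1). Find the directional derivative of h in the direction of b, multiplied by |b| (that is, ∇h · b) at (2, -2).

-21

∂h/∂x = 2*y - 3
∂h/∂y = 2*x - 12*y
∇h at (2, -2) = (-7, 28)
∇h · b = (-7)(-1) + (28)(-1) = -21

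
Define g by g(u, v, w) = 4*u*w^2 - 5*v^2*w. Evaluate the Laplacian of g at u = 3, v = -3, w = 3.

-6

∂²g/∂u² = 0
∂²g/∂v² = -10*w
∂²g/∂w² = 8*u
∇²g = 8*u - 10*w
At (3, -3, 3): -6.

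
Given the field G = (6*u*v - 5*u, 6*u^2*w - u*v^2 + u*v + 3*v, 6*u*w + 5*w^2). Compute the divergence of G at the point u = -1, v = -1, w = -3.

-47

∂G₁/∂u = 6*v - 5
∂G₂/∂v = -2*u*v + u + 3
∂G₃/∂w = 6*u + 10*w
∇·G = -2*u*v + 7*u + 6*v + 10*w - 2
At (-1, -1, -3): -47.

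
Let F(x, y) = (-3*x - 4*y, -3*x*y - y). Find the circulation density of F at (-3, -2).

∂F₂/∂x = -3*y
∂F₁/∂y = -4
Scalar curl = -3*y + 4
At (-3, -2): 10.

10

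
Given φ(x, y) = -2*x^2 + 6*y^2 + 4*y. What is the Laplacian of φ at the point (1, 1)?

∂²φ/∂x² = -4
∂²φ/∂y² = 12
∇²φ = 8
At (1, 1): 8.

8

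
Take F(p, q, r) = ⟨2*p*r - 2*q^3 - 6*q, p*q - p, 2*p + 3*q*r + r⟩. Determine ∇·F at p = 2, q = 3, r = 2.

∂F₁/∂p = 2*r
∂F₂/∂q = p
∂F₃/∂r = 3*q + 1
∇·F = p + 3*q + 2*r + 1
At (2, 3, 2): 16.

16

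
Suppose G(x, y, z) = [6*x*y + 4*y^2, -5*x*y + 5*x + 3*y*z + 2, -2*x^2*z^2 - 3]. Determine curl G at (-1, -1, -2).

(∇×G)₁ = ∂G₃/∂y − ∂G₂/∂z = -3*y
(∇×G)₂ = ∂G₁/∂z − ∂G₃/∂x = 4*x*z^2
(∇×G)₃ = ∂G₂/∂x − ∂G₁/∂y = -6*x - 13*y + 5
∇×G = (-3*y, 4*x*z^2, -6*x - 13*y + 5)
At (-1, -1, -2): (3, -16, 24).

(3, -16, 24)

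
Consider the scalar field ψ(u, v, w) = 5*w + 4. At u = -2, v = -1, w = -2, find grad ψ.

(0, 0, 5)

∂ψ/∂u = 0
∂ψ/∂v = 0
∂ψ/∂w = 5
∇ψ = (0, 0, 5)
At (-2, -1, -2): (0, 0, 5).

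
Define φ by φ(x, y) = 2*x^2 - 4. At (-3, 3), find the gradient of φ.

∂φ/∂x = 4*x
∂φ/∂y = 0
∇φ = (4*x, 0)
At (-3, 3): (-12, 0).

(-12, 0)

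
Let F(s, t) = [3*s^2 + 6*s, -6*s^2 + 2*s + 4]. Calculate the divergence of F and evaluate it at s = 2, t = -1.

18

∂F₁/∂s = 6*s + 6
∂F₂/∂t = 0
∇·F = 6*s + 6
At (2, -1): 18.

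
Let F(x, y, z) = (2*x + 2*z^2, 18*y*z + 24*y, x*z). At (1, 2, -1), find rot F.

(-36, -3, 0)

(∇×F)₁ = ∂F₃/∂y − ∂F₂/∂z = -18*y
(∇×F)₂ = ∂F₁/∂z − ∂F₃/∂x = 3*z
(∇×F)₃ = ∂F₂/∂x − ∂F₁/∂y = 0
∇×F = (-18*y, 3*z, 0)
At (1, 2, -1): (-36, -3, 0).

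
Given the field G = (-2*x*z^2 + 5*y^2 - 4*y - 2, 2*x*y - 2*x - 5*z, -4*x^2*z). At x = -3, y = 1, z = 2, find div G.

∂G₁/∂x = -2*z^2
∂G₂/∂y = 2*x
∂G₃/∂z = -4*x^2
∇·G = -4*x^2 + 2*x - 2*z^2
At (-3, 1, 2): -50.

-50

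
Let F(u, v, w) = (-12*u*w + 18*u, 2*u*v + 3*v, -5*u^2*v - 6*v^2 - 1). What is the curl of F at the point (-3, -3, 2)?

(-9, 126, -6)

(∇×F)₁ = ∂F₃/∂v − ∂F₂/∂w = -5*u^2 - 12*v
(∇×F)₂ = ∂F₁/∂w − ∂F₃/∂u = 10*u*v - 12*u
(∇×F)₃ = ∂F₂/∂u − ∂F₁/∂v = 2*v
∇×F = (-5*u^2 - 12*v, 10*u*v - 12*u, 2*v)
At (-3, -3, 2): (-9, 126, -6).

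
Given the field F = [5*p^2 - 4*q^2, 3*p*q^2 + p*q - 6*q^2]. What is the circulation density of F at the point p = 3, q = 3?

∂F₂/∂p = 3*q^2 + q
∂F₁/∂q = -8*q
Scalar curl = 3*q^2 + 9*q
At (3, 3): 54.

54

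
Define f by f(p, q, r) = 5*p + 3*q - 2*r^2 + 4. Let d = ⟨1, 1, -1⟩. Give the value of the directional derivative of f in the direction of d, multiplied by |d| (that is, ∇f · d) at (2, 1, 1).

∂f/∂p = 5
∂f/∂q = 3
∂f/∂r = -4*r
∇f at (2, 1, 1) = (5, 3, -4)
∇f · d = (5)(1) + (3)(1) + (-4)(-1) = 12

12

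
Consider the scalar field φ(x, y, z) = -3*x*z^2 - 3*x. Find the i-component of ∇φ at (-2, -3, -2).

-15

(∇φ)_1 = ∂φ/∂x = -3*z^2 - 3
At (-2, -3, -2): -15.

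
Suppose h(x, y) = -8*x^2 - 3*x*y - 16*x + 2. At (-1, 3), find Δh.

∂²h/∂x² = -16
∂²h/∂y² = 0
∇²h = -16
At (-1, 3): -16.

-16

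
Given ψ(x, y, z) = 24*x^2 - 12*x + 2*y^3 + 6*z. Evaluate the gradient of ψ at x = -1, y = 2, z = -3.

(-60, 24, 6)

∂ψ/∂x = 48*x - 12
∂ψ/∂y = 6*y^2
∂ψ/∂z = 6
∇ψ = (48*x - 12, 6*y^2, 6)
At (-1, 2, -3): (-60, 24, 6).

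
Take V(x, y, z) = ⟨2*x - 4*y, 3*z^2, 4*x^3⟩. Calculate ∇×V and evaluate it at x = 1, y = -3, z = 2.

(∇×V)₁ = ∂V₃/∂y − ∂V₂/∂z = -6*z
(∇×V)₂ = ∂V₁/∂z − ∂V₃/∂x = -12*x^2
(∇×V)₃ = ∂V₂/∂x − ∂V₁/∂y = 4
∇×V = (-6*z, -12*x^2, 4)
At (1, -3, 2): (-12, -12, 4).

(-12, -12, 4)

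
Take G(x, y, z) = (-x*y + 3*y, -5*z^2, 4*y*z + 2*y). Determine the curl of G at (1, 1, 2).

(30, 0, -2)

(∇×G)₁ = ∂G₃/∂y − ∂G₂/∂z = 14*z + 2
(∇×G)₂ = ∂G₁/∂z − ∂G₃/∂x = 0
(∇×G)₃ = ∂G₂/∂x − ∂G₁/∂y = x - 3
∇×G = (14*z + 2, 0, x - 3)
At (1, 1, 2): (30, 0, -2).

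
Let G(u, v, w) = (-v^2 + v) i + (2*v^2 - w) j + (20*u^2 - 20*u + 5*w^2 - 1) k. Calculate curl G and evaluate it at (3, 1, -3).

(∇×G)₁ = ∂G₃/∂v − ∂G₂/∂w = 1
(∇×G)₂ = ∂G₁/∂w − ∂G₃/∂u = -40*u + 20
(∇×G)₃ = ∂G₂/∂u − ∂G₁/∂v = 2*v - 1
∇×G = (1, -40*u + 20, 2*v - 1)
At (3, 1, -3): (1, -100, 1).

(1, -100, 1)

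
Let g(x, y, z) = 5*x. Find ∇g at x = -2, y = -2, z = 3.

∂g/∂x = 5
∂g/∂y = 0
∂g/∂z = 0
∇g = (5, 0, 0)
At (-2, -2, 3): (5, 0, 0).

(5, 0, 0)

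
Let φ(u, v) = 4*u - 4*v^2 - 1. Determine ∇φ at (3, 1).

(4, -8)

∂φ/∂u = 4
∂φ/∂v = -8*v
∇φ = (4, -8*v)
At (3, 1): (4, -8).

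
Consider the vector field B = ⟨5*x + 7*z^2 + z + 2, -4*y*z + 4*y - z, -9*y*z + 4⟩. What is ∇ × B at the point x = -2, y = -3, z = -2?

(7, -27, 0)

(∇×B)₁ = ∂B₃/∂y − ∂B₂/∂z = 4*y - 9*z + 1
(∇×B)₂ = ∂B₁/∂z − ∂B₃/∂x = 14*z + 1
(∇×B)₃ = ∂B₂/∂x − ∂B₁/∂y = 0
∇×B = (4*y - 9*z + 1, 14*z + 1, 0)
At (-2, -3, -2): (7, -27, 0).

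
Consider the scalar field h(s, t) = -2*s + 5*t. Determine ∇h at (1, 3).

∂h/∂s = -2
∂h/∂t = 5
∇h = (-2, 5)
At (1, 3): (-2, 5).

(-2, 5)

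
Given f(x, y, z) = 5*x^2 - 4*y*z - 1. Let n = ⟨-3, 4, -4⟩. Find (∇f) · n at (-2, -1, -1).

∂f/∂x = 10*x
∂f/∂y = -4*z
∂f/∂z = -4*y
∇f at (-2, -1, -1) = (-20, 4, 4)
∇f · n = (-20)(-3) + (4)(4) + (4)(-4) = 60

60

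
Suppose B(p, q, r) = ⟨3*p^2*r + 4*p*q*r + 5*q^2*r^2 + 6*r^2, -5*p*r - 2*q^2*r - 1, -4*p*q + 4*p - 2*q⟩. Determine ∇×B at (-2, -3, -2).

(14, -184, 114)

(∇×B)₁ = ∂B₃/∂q − ∂B₂/∂r = p + 2*q^2 - 2
(∇×B)₂ = ∂B₁/∂r − ∂B₃/∂p = 3*p^2 + 4*p*q + 10*q^2*r + 4*q + 12*r - 4
(∇×B)₃ = ∂B₂/∂p − ∂B₁/∂q = -4*p*r - 10*q*r^2 - 5*r
∇×B = (p + 2*q^2 - 2, 3*p^2 + 4*p*q + 10*q^2*r + 4*q + 12*r - 4, -4*p*r - 10*q*r^2 - 5*r)
At (-2, -3, -2): (14, -184, 114).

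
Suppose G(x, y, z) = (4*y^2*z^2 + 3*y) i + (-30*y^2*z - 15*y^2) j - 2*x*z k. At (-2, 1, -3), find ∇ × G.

(30, -30, -75)

(∇×G)₁ = ∂G₃/∂y − ∂G₂/∂z = 30*y^2
(∇×G)₂ = ∂G₁/∂z − ∂G₃/∂x = 8*y^2*z + 2*z
(∇×G)₃ = ∂G₂/∂x − ∂G₁/∂y = -8*y*z^2 - 3
∇×G = (30*y^2, 8*y^2*z + 2*z, -8*y*z^2 - 3)
At (-2, 1, -3): (30, -30, -75).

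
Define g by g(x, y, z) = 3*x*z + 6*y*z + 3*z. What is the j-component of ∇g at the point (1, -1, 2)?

(∇g)_2 = ∂g/∂y = 6*z
At (1, -1, 2): 12.

12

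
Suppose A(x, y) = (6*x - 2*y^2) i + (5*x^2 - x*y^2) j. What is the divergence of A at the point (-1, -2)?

∂A₁/∂x = 6
∂A₂/∂y = -2*x*y
∇·A = -2*x*y + 6
At (-1, -2): 2.

2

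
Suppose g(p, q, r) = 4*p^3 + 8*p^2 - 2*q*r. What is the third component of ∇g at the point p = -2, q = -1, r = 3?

2

(∇g)_3 = ∂g/∂r = -2*q
At (-2, -1, 3): 2.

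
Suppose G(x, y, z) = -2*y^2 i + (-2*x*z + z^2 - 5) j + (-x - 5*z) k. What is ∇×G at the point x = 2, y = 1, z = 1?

(2, 1, 2)

(∇×G)₁ = ∂G₃/∂y − ∂G₂/∂z = 2*x - 2*z
(∇×G)₂ = ∂G₁/∂z − ∂G₃/∂x = 1
(∇×G)₃ = ∂G₂/∂x − ∂G₁/∂y = 4*y - 2*z
∇×G = (2*x - 2*z, 1, 4*y - 2*z)
At (2, 1, 1): (2, 1, 2).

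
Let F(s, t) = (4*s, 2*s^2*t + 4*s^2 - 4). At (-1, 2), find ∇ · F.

∂F₁/∂s = 4
∂F₂/∂t = 2*s^2
∇·F = 2*s^2 + 4
At (-1, 2): 6.

6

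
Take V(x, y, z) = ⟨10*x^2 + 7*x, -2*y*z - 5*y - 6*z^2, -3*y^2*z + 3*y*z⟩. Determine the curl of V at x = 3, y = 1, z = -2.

(∇×V)₁ = ∂V₃/∂y − ∂V₂/∂z = -6*y*z + 2*y + 15*z
(∇×V)₂ = ∂V₁/∂z − ∂V₃/∂x = 0
(∇×V)₃ = ∂V₂/∂x − ∂V₁/∂y = 0
∇×V = (-6*y*z + 2*y + 15*z, 0, 0)
At (3, 1, -2): (-16, 0, 0).

(-16, 0, 0)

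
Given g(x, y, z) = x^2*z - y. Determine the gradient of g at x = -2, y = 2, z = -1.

(4, -1, 4)

∂g/∂x = 2*x*z
∂g/∂y = -1
∂g/∂z = x^2
∇g = (2*x*z, -1, x^2)
At (-2, 2, -1): (4, -1, 4).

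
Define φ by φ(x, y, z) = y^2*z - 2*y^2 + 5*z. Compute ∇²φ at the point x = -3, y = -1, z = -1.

∂²φ/∂x² = 0
∂²φ/∂y² = 2*(z - 2)
∂²φ/∂z² = 0
∇²φ = 2*z - 4
At (-3, -1, -1): -6.

-6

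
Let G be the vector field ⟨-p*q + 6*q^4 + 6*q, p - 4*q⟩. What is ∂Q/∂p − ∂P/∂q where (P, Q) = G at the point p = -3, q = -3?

640

∂G₂/∂p = 1
∂G₁/∂q = -p + 24*q^3 + 6
Scalar curl = p - 24*q^3 - 5
At (-3, -3): 640.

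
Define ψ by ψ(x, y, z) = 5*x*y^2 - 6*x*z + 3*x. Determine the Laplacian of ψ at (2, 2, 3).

∂²ψ/∂x² = 0
∂²ψ/∂y² = 10*x
∂²ψ/∂z² = 0
∇²ψ = 10*x
At (2, 2, 3): 20.

20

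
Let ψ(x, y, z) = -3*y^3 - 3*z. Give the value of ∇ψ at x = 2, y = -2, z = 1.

∂ψ/∂x = 0
∂ψ/∂y = -9*y^2
∂ψ/∂z = -3
∇ψ = (0, -9*y^2, -3)
At (2, -2, 1): (0, -36, -3).

(0, -36, -3)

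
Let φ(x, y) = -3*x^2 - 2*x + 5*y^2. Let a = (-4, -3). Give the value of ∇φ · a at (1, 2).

-28

∂φ/∂x = -6*x - 2
∂φ/∂y = 10*y
∇φ at (1, 2) = (-8, 20)
∇φ · a = (-8)(-4) + (20)(-3) = -28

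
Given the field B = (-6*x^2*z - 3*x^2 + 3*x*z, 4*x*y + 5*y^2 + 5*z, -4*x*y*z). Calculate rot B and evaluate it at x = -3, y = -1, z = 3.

(∇×B)₁ = ∂B₃/∂y − ∂B₂/∂z = -4*x*z - 5
(∇×B)₂ = ∂B₁/∂z − ∂B₃/∂x = -6*x^2 + 3*x + 4*y*z
(∇×B)₃ = ∂B₂/∂x − ∂B₁/∂y = 4*y
∇×B = (-4*x*z - 5, -6*x^2 + 3*x + 4*y*z, 4*y)
At (-3, -1, 3): (31, -75, -4).

(31, -75, -4)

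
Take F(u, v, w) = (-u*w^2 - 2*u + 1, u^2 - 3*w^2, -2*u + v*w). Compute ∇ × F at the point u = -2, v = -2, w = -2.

(-14, -6, -4)

(∇×F)₁ = ∂F₃/∂v − ∂F₂/∂w = 7*w
(∇×F)₂ = ∂F₁/∂w − ∂F₃/∂u = -2*u*w + 2
(∇×F)₃ = ∂F₂/∂u − ∂F₁/∂v = 2*u
∇×F = (7*w, -2*u*w + 2, 2*u)
At (-2, -2, -2): (-14, -6, -4).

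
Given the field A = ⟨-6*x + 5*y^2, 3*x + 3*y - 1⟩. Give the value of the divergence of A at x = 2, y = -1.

∂A₁/∂x = -6
∂A₂/∂y = 3
∇·A = -3
At (2, -1): -3.

-3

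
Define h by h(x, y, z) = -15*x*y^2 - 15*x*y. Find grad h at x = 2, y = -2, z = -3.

∂h/∂x = -15*y^2 - 15*y
∂h/∂y = -30*x*y - 15*x
∂h/∂z = 0
∇h = (-15*y^2 - 15*y, -30*x*y - 15*x, 0)
At (2, -2, -3): (-30, 90, 0).

(-30, 90, 0)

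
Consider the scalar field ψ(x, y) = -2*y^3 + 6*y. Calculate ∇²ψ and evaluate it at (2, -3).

∂²ψ/∂x² = 0
∂²ψ/∂y² = -12*y
∇²ψ = -12*y
At (2, -3): 36.

36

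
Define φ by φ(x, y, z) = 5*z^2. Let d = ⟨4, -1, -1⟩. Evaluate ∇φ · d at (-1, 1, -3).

30

∂φ/∂x = 0
∂φ/∂y = 0
∂φ/∂z = 10*z
∇φ at (-1, 1, -3) = (0, 0, -30)
∇φ · d = (0)(4) + (0)(-1) + (-30)(-1) = 30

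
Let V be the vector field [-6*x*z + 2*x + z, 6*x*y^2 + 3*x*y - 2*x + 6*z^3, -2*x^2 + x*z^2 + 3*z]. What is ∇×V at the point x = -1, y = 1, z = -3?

(∇×V)₁ = ∂V₃/∂y − ∂V₂/∂z = -18*z^2
(∇×V)₂ = ∂V₁/∂z − ∂V₃/∂x = -2*x - z^2 + 1
(∇×V)₃ = ∂V₂/∂x − ∂V₁/∂y = 6*y^2 + 3*y - 2
∇×V = (-18*z^2, -2*x - z^2 + 1, 6*y^2 + 3*y - 2)
At (-1, 1, -3): (-162, -6, 7).

(-162, -6, 7)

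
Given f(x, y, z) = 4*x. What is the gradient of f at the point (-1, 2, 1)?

∂f/∂x = 4
∂f/∂y = 0
∂f/∂z = 0
∇f = (4, 0, 0)
At (-1, 2, 1): (4, 0, 0).

(4, 0, 0)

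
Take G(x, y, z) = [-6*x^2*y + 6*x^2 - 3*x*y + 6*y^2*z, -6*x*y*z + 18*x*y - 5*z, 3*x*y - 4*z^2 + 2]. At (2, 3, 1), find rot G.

(∇×G)₁ = ∂G₃/∂y − ∂G₂/∂z = 6*x*y + 3*x + 5
(∇×G)₂ = ∂G₁/∂z − ∂G₃/∂x = 6*y^2 - 3*y
(∇×G)₃ = ∂G₂/∂x − ∂G₁/∂y = 6*x^2 + 3*x - 18*y*z + 18*y
∇×G = (6*x*y + 3*x + 5, 6*y^2 - 3*y, 6*x^2 + 3*x - 18*y*z + 18*y)
At (2, 3, 1): (47, 45, 30).

(47, 45, 30)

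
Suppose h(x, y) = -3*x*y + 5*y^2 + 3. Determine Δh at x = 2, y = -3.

∂²h/∂x² = 0
∂²h/∂y² = 10
∇²h = 10
At (2, -3): 10.

10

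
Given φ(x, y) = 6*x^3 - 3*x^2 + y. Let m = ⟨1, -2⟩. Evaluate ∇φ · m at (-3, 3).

178

∂φ/∂x = 18*x^2 - 6*x
∂φ/∂y = 1
∇φ at (-3, 3) = (180, 1)
∇φ · m = (180)(1) + (1)(-2) = 178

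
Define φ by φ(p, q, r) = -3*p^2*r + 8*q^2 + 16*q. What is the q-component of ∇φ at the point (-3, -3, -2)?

-32

(∇φ)_2 = ∂φ/∂q = 16*q + 16
At (-3, -3, -2): -32.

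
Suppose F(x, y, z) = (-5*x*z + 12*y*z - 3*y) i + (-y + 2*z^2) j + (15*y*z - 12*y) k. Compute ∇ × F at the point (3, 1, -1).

(∇×F)₁ = ∂F₃/∂y − ∂F₂/∂z = 11*z - 12
(∇×F)₂ = ∂F₁/∂z − ∂F₃/∂x = -5*x + 12*y
(∇×F)₃ = ∂F₂/∂x − ∂F₁/∂y = -12*z + 3
∇×F = (11*z - 12, -5*x + 12*y, -12*z + 3)
At (3, 1, -1): (-23, -3, 15).

(-23, -3, 15)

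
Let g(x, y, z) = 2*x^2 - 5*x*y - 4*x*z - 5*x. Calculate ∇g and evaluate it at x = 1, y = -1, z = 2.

(-4, -5, -4)

∂g/∂x = 4*x - 5*y - 4*z - 5
∂g/∂y = -5*x
∂g/∂z = -4*x
∇g = (4*x - 5*y - 4*z - 5, -5*x, -4*x)
At (1, -1, 2): (-4, -5, -4).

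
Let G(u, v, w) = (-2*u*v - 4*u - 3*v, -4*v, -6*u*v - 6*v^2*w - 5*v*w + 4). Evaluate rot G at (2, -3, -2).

(-74, -18, 7)

(∇×G)₁ = ∂G₃/∂v − ∂G₂/∂w = -6*u - 12*v*w - 5*w
(∇×G)₂ = ∂G₁/∂w − ∂G₃/∂u = 6*v
(∇×G)₃ = ∂G₂/∂u − ∂G₁/∂v = 2*u + 3
∇×G = (-6*u - 12*v*w - 5*w, 6*v, 2*u + 3)
At (2, -3, -2): (-74, -18, 7).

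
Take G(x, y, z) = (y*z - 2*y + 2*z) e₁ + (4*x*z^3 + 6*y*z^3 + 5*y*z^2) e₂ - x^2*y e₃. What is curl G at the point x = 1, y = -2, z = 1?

(∇×G)₁ = ∂G₃/∂y − ∂G₂/∂z = -x^2 - 12*x*z^2 - 18*y*z^2 - 10*y*z
(∇×G)₂ = ∂G₁/∂z − ∂G₃/∂x = 2*x*y + y + 2
(∇×G)₃ = ∂G₂/∂x − ∂G₁/∂y = 4*z^3 - z + 2
∇×G = (-x^2 - 12*x*z^2 - 18*y*z^2 - 10*y*z, 2*x*y + y + 2, 4*z^3 - z + 2)
At (1, -2, 1): (43, -4, 5).

(43, -4, 5)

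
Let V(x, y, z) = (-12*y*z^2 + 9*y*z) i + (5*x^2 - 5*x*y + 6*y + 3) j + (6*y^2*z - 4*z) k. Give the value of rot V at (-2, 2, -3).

(∇×V)₁ = ∂V₃/∂y − ∂V₂/∂z = 12*y*z
(∇×V)₂ = ∂V₁/∂z − ∂V₃/∂x = -24*y*z + 9*y
(∇×V)₃ = ∂V₂/∂x − ∂V₁/∂y = 10*x - 5*y + 12*z^2 - 9*z
∇×V = (12*y*z, -24*y*z + 9*y, 10*x - 5*y + 12*z^2 - 9*z)
At (-2, 2, -3): (-72, 162, 105).

(-72, 162, 105)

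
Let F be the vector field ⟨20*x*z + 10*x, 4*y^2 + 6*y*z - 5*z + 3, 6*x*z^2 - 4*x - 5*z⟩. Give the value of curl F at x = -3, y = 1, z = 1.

(-1, -62, 0)

(∇×F)₁ = ∂F₃/∂y − ∂F₂/∂z = -6*y + 5
(∇×F)₂ = ∂F₁/∂z − ∂F₃/∂x = 20*x - 6*z^2 + 4
(∇×F)₃ = ∂F₂/∂x − ∂F₁/∂y = 0
∇×F = (-6*y + 5, 20*x - 6*z^2 + 4, 0)
At (-3, 1, 1): (-1, -62, 0).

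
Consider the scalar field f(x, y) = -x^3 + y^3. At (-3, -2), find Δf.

∂²f/∂x² = -6*x
∂²f/∂y² = 6*y
∇²f = -6*x + 6*y
At (-3, -2): 6.

6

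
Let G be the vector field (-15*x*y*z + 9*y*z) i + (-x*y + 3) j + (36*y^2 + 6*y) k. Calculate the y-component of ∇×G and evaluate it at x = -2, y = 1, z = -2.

39

(∇×G)_2 = ∂G₁/∂z − ∂G₃/∂x
= -15*x*y + 9*y − (0)
= -15*x*y + 9*y
At (-2, 1, -2): 39.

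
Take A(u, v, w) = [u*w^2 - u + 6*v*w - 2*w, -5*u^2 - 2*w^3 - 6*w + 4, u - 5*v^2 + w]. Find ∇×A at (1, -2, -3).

(80, -21, 8)

(∇×A)₁ = ∂A₃/∂v − ∂A₂/∂w = -10*v + 6*w^2 + 6
(∇×A)₂ = ∂A₁/∂w − ∂A₃/∂u = 2*u*w + 6*v - 3
(∇×A)₃ = ∂A₂/∂u − ∂A₁/∂v = -10*u - 6*w
∇×A = (-10*v + 6*w^2 + 6, 2*u*w + 6*v - 3, -10*u - 6*w)
At (1, -2, -3): (80, -21, 8).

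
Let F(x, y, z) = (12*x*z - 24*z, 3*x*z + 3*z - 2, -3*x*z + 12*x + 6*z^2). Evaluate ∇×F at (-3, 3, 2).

(6, -66, 6)

(∇×F)₁ = ∂F₃/∂y − ∂F₂/∂z = -3*x - 3
(∇×F)₂ = ∂F₁/∂z − ∂F₃/∂x = 12*x + 3*z - 36
(∇×F)₃ = ∂F₂/∂x − ∂F₁/∂y = 3*z
∇×F = (-3*x - 3, 12*x + 3*z - 36, 3*z)
At (-3, 3, 2): (6, -66, 6).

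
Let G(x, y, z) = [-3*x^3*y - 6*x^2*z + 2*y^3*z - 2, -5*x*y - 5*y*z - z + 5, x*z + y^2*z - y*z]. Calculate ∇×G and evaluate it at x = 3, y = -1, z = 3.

(∇×G)₁ = ∂G₃/∂y − ∂G₂/∂z = 2*y*z + 5*y - z + 1
(∇×G)₂ = ∂G₁/∂z − ∂G₃/∂x = -6*x^2 + 2*y^3 - z
(∇×G)₃ = ∂G₂/∂x − ∂G₁/∂y = 3*x^3 - 6*y^2*z - 5*y
∇×G = (2*y*z + 5*y - z + 1, -6*x^2 + 2*y^3 - z, 3*x^3 - 6*y^2*z - 5*y)
At (3, -1, 3): (-13, -59, 68).

(-13, -59, 68)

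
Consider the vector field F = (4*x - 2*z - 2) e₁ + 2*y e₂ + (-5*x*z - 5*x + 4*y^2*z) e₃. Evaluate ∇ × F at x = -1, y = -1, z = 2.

(-16, 13, 0)

(∇×F)₁ = ∂F₃/∂y − ∂F₂/∂z = 8*y*z
(∇×F)₂ = ∂F₁/∂z − ∂F₃/∂x = 5*z + 3
(∇×F)₃ = ∂F₂/∂x − ∂F₁/∂y = 0
∇×F = (8*y*z, 5*z + 3, 0)
At (-1, -1, 2): (-16, 13, 0).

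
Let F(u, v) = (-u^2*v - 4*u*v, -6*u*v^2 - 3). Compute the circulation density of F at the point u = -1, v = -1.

∂F₂/∂u = -6*v^2
∂F₁/∂v = -u^2 - 4*u
Scalar curl = u^2 + 4*u - 6*v^2
At (-1, -1): -9.

-9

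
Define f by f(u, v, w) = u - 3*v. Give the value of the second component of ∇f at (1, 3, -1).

(∇f)_2 = ∂f/∂v = -3
At (1, 3, -1): -3.

-3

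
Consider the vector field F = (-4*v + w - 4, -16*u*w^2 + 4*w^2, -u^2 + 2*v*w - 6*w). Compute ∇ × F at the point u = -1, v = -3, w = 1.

(∇×F)₁ = ∂F₃/∂v − ∂F₂/∂w = 32*u*w - 6*w
(∇×F)₂ = ∂F₁/∂w − ∂F₃/∂u = 2*u + 1
(∇×F)₃ = ∂F₂/∂u − ∂F₁/∂v = -16*w^2 + 4
∇×F = (32*u*w - 6*w, 2*u + 1, -16*w^2 + 4)
At (-1, -3, 1): (-38, -1, -12).

(-38, -1, -12)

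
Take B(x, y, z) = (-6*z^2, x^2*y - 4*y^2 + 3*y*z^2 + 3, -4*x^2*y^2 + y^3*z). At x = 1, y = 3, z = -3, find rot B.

(∇×B)₁ = ∂B₃/∂y − ∂B₂/∂z = -8*x^2*y + 3*y^2*z - 6*y*z
(∇×B)₂ = ∂B₁/∂z − ∂B₃/∂x = 8*x*y^2 - 12*z
(∇×B)₃ = ∂B₂/∂x − ∂B₁/∂y = 2*x*y
∇×B = (-8*x^2*y + 3*y^2*z - 6*y*z, 8*x*y^2 - 12*z, 2*x*y)
At (1, 3, -3): (-51, 108, 6).

(-51, 108, 6)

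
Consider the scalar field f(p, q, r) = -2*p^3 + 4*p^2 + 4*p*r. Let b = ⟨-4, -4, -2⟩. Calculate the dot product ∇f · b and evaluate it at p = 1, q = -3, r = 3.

-64

∂f/∂p = -6*p^2 + 8*p + 4*r
∂f/∂q = 0
∂f/∂r = 4*p
∇f at (1, -3, 3) = (14, 0, 4)
∇f · b = (14)(-4) + (0)(-4) + (4)(-2) = -64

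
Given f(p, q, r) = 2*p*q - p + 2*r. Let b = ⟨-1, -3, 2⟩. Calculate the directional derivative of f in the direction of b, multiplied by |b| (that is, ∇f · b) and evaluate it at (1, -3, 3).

∂f/∂p = 2*q - 1
∂f/∂q = 2*p
∂f/∂r = 2
∇f at (1, -3, 3) = (-7, 2, 2)
∇f · b = (-7)(-1) + (2)(-3) + (2)(2) = 5

5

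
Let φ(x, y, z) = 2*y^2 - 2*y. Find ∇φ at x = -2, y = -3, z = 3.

(0, -14, 0)

∂φ/∂x = 0
∂φ/∂y = 4*y - 2
∂φ/∂z = 0
∇φ = (0, 4*y - 2, 0)
At (-2, -3, 3): (0, -14, 0).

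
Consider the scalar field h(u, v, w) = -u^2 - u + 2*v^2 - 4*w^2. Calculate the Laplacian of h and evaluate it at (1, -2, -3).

-6

∂²h/∂u² = -2
∂²h/∂v² = 4
∂²h/∂w² = -8
∇²h = -6
At (1, -2, -3): -6.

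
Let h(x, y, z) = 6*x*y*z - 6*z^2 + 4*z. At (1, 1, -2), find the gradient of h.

∂h/∂x = 6*y*z
∂h/∂y = 6*x*z
∂h/∂z = 6*x*y - 12*z + 4
∇h = (6*y*z, 6*x*z, 6*x*y - 12*z + 4)
At (1, 1, -2): (-12, -12, 34).

(-12, -12, 34)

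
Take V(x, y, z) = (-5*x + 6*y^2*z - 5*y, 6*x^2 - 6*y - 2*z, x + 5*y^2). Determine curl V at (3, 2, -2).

(∇×V)₁ = ∂V₃/∂y − ∂V₂/∂z = 10*y + 2
(∇×V)₂ = ∂V₁/∂z − ∂V₃/∂x = 6*y^2 - 1
(∇×V)₃ = ∂V₂/∂x − ∂V₁/∂y = 12*x - 12*y*z + 5
∇×V = (10*y + 2, 6*y^2 - 1, 12*x - 12*y*z + 5)
At (3, 2, -2): (22, 23, 89).

(22, 23, 89)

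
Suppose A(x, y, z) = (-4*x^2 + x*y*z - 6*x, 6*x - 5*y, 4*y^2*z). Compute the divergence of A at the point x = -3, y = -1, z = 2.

15

∂A₁/∂x = -8*x + y*z - 6
∂A₂/∂y = -5
∂A₃/∂z = 4*y^2
∇·A = -8*x + 4*y^2 + y*z - 11
At (-3, -1, 2): 15.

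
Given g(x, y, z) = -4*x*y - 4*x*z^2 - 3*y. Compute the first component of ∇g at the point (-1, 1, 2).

(∇g)_1 = ∂g/∂x = -4*y - 4*z^2
At (-1, 1, 2): -20.

-20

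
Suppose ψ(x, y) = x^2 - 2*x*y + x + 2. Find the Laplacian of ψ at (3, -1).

2

∂²ψ/∂x² = 2
∂²ψ/∂y² = 0
∇²ψ = 2
At (3, -1): 2.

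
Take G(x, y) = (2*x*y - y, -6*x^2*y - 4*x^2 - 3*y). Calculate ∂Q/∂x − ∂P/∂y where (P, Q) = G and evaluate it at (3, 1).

∂G₂/∂x = -12*x*y - 8*x
∂G₁/∂y = 2*x - 1
Scalar curl = -12*x*y - 10*x + 1
At (3, 1): -65.

-65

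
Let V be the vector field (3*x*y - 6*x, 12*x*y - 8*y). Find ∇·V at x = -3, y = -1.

-53

∂V₁/∂x = 3*y - 6
∂V₂/∂y = 12*x - 8
∇·V = 12*x + 3*y - 14
At (-3, -1): -53.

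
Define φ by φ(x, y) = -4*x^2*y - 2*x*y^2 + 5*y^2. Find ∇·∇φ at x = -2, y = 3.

∂²φ/∂x² = -8*y
∂²φ/∂y² = 2*(-2*x + 5)
∇²φ = -4*x - 8*y + 10
At (-2, 3): -6.

-6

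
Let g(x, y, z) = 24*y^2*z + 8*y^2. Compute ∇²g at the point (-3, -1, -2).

-80

∂²g/∂x² = 0
∂²g/∂y² = 16*(3*z + 1)
∂²g/∂z² = 0
∇²g = 48*z + 16
At (-3, -1, -2): -80.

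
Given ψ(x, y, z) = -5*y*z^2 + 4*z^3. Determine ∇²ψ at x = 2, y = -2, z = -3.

-52

∂²ψ/∂x² = 0
∂²ψ/∂y² = 0
∂²ψ/∂z² = 2*(-5*y + 12*z)
∇²ψ = -10*y + 24*z
At (2, -2, -3): -52.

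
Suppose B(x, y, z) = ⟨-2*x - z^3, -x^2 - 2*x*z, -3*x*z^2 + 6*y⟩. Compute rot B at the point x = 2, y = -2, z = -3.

(10, 0, 2)

(∇×B)₁ = ∂B₃/∂y − ∂B₂/∂z = 2*x + 6
(∇×B)₂ = ∂B₁/∂z − ∂B₃/∂x = 0
(∇×B)₃ = ∂B₂/∂x − ∂B₁/∂y = -2*x - 2*z
∇×B = (2*x + 6, 0, -2*x - 2*z)
At (2, -2, -3): (10, 0, 2).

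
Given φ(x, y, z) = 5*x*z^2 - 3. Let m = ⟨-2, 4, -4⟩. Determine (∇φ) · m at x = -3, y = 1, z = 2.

200

∂φ/∂x = 5*z^2
∂φ/∂y = 0
∂φ/∂z = 10*x*z
∇φ at (-3, 1, 2) = (20, 0, -60)
∇φ · m = (20)(-2) + (0)(4) + (-60)(-4) = 200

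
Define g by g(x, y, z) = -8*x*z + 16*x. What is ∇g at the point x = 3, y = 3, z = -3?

(40, 0, -24)

∂g/∂x = -8*z + 16
∂g/∂y = 0
∂g/∂z = -8*x
∇g = (-8*z + 16, 0, -8*x)
At (3, 3, -3): (40, 0, -24).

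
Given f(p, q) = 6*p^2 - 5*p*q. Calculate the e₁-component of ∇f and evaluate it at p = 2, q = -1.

29

(∇f)_1 = ∂f/∂p = 12*p - 5*q
At (2, -1): 29.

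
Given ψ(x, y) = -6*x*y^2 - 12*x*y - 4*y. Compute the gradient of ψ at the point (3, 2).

∂ψ/∂x = -6*y^2 - 12*y
∂ψ/∂y = -12*x*y - 12*x - 4
∇ψ = (-6*y^2 - 12*y, -12*x*y - 12*x - 4)
At (3, 2): (-48, -112).

(-48, -112)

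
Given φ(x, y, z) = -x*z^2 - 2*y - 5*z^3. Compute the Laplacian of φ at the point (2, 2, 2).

∂²φ/∂x² = 0
∂²φ/∂y² = 0
∂²φ/∂z² = -2*(x + 15*z)
∇²φ = -2*x - 30*z
At (2, 2, 2): -64.

-64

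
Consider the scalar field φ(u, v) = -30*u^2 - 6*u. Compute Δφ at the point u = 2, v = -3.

-60

∂²φ/∂u² = -60
∂²φ/∂v² = 0
∇²φ = -60
At (2, -3): -60.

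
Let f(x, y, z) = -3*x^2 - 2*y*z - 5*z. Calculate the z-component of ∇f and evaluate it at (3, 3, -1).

-11

(∇f)_3 = ∂f/∂z = -2*y - 5
At (3, 3, -1): -11.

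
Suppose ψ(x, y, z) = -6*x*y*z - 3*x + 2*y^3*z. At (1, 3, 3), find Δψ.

∂²ψ/∂x² = 0
∂²ψ/∂y² = 12*y*z
∂²ψ/∂z² = 0
∇²ψ = 12*y*z
At (1, 3, 3): 108.

108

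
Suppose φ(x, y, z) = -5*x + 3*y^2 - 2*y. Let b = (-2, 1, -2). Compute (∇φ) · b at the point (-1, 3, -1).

∂φ/∂x = -5
∂φ/∂y = 6*y - 2
∂φ/∂z = 0
∇φ at (-1, 3, -1) = (-5, 16, 0)
∇φ · b = (-5)(-2) + (16)(1) + (0)(-2) = 26

26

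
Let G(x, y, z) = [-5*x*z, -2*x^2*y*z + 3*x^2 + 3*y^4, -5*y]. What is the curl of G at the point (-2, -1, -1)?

(∇×G)₁ = ∂G₃/∂y − ∂G₂/∂z = 2*x^2*y - 5
(∇×G)₂ = ∂G₁/∂z − ∂G₃/∂x = -5*x
(∇×G)₃ = ∂G₂/∂x − ∂G₁/∂y = -4*x*y*z + 6*x
∇×G = (2*x^2*y - 5, -5*x, -4*x*y*z + 6*x)
At (-2, -1, -1): (-13, 10, -4).

(-13, 10, -4)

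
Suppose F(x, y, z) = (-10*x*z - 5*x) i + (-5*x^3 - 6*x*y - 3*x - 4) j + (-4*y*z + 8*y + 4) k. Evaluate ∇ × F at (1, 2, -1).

(12, -10, -30)

(∇×F)₁ = ∂F₃/∂y − ∂F₂/∂z = -4*z + 8
(∇×F)₂ = ∂F₁/∂z − ∂F₃/∂x = -10*x
(∇×F)₃ = ∂F₂/∂x − ∂F₁/∂y = -15*x^2 - 6*y - 3
∇×F = (-4*z + 8, -10*x, -15*x^2 - 6*y - 3)
At (1, 2, -1): (12, -10, -30).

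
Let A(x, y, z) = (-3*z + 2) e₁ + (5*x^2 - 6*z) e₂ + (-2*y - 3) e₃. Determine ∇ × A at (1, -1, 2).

(4, -3, 10)

(∇×A)₁ = ∂A₃/∂y − ∂A₂/∂z = 4
(∇×A)₂ = ∂A₁/∂z − ∂A₃/∂x = -3
(∇×A)₃ = ∂A₂/∂x − ∂A₁/∂y = 10*x
∇×A = (4, -3, 10*x)
At (1, -1, 2): (4, -3, 10).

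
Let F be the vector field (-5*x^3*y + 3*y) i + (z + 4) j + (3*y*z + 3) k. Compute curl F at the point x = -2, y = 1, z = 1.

(∇×F)₁ = ∂F₃/∂y − ∂F₂/∂z = 3*z - 1
(∇×F)₂ = ∂F₁/∂z − ∂F₃/∂x = 0
(∇×F)₃ = ∂F₂/∂x − ∂F₁/∂y = 5*x^3 - 3
∇×F = (3*z - 1, 0, 5*x^3 - 3)
At (-2, 1, 1): (2, 0, -43).

(2, 0, -43)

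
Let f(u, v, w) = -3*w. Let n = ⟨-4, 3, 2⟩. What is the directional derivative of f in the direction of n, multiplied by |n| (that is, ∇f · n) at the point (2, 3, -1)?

-6

∂f/∂u = 0
∂f/∂v = 0
∂f/∂w = -3
∇f at (2, 3, -1) = (0, 0, -3)
∇f · n = (0)(-4) + (0)(3) + (-3)(2) = -6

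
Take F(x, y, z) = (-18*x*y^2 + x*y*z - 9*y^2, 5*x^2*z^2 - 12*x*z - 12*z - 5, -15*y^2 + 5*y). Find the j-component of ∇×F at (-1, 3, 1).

(∇×F)_2 = ∂F₁/∂z − ∂F₃/∂x
= x*y − (0)
= x*y
At (-1, 3, 1): -3.

-3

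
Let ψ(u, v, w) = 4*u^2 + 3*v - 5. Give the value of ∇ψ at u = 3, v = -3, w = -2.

(24, 3, 0)

∂ψ/∂u = 8*u
∂ψ/∂v = 3
∂ψ/∂w = 0
∇ψ = (8*u, 3, 0)
At (3, -3, -2): (24, 3, 0).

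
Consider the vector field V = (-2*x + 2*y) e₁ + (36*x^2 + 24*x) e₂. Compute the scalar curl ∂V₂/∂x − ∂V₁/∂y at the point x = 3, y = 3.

∂V₂/∂x = 72*x + 24
∂V₁/∂y = 2
Scalar curl = 72*x + 22
At (3, 3): 238.

238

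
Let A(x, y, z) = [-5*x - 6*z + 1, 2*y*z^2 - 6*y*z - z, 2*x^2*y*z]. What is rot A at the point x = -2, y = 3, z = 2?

(∇×A)₁ = ∂A₃/∂y − ∂A₂/∂z = 2*x^2*z - 4*y*z + 6*y + 1
(∇×A)₂ = ∂A₁/∂z − ∂A₃/∂x = -4*x*y*z - 6
(∇×A)₃ = ∂A₂/∂x − ∂A₁/∂y = 0
∇×A = (2*x^2*z - 4*y*z + 6*y + 1, -4*x*y*z - 6, 0)
At (-2, 3, 2): (11, 42, 0).

(11, 42, 0)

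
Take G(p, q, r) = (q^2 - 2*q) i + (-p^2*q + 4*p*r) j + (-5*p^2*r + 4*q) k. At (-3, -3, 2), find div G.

∂G₁/∂p = 0
∂G₂/∂q = -p^2
∂G₃/∂r = -5*p^2
∇·G = -6*p^2
At (-3, -3, 2): -54.

-54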